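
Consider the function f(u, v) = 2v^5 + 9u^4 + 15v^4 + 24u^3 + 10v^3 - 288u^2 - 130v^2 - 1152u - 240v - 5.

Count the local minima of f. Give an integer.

f separates as a function of u plus a function of v, so ∇f=0 decouples.
∂f/∂u = 36(u - 4)(u + 2)(u + 4) = 0 at u ∈ {-4, -2, 4}; ∂f/∂v = 10(v - 2)(v + 1)(v + 3)(v + 4) = 0 at v ∈ {-4, -3, -1, 2}.
The Hessian is diagonal: diag(f_uu, f_vv). Second derivatives: f_uu(-4)=576, f_uu(-2)=-432, f_uu(4)=1728; f_vv(-4)=-180, f_vv(-3)=100, f_vv(-1)=-180, f_vv(2)=900.
Local minima occur where both diagonal entries positive: (-4, -3), (-4, 2), (4, -3), (4, 2). Count: 4.

4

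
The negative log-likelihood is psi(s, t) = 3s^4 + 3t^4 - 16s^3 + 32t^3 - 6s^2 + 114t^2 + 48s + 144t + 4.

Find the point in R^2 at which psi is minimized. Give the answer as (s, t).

psi(s,t) separates as P(s) + Q(t) + 4, so its minimum is min P + min Q + 4.
P'(s) = 12(s - 4)(s - 1)(s + 1) vanishes at s ∈ {-1, 1, 4}; Q'(t) = 12(t + 1)(t + 3)(t + 4) vanishes at t ∈ {-4, -3, -1}.
Local minima of P (where P''>0): P(-1)=-35, P(4)=-160. Local minima of Q: Q(-4)=-32, Q(-1)=-59.
So the global minimum of psi is P(4) + Q(-1) + 4 = -160 − 59 + 4 = -215, attained at (4, -1).

(4, -1)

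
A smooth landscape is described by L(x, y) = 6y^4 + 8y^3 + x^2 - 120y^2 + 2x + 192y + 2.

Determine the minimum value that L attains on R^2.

-1663

L(x,y) separates as P(x) + Q(y) + 2, so its minimum is min P + min Q + 2.
P'(x) = 2x + 2 vanishes at x ∈ {-1}; Q'(y) = 24(y - 2)(y - 1)(y + 4) vanishes at y ∈ {-4, 1, 2}.
Local minima of P (where P''>0): P(-1)=-1. Local minima of Q: Q(-4)=-1664, Q(2)=64.
So the global minimum of L is P(-1) + Q(-4) + 2 = -1 − 1664 + 2 = -1663, attained at (-1, -4).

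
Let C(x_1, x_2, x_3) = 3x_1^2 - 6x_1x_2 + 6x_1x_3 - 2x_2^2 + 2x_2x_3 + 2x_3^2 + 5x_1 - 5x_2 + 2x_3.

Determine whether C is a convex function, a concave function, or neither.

C is quadratic, so its Hessian is the constant matrix H = [[6, -6, 6], [-6, -4, 2], [6, 2, 4]].
Leading principal minors: 6, -60, -264.
Neither pattern holds ⇒ H is indefinite ⇒ neither convex nor concave.

neither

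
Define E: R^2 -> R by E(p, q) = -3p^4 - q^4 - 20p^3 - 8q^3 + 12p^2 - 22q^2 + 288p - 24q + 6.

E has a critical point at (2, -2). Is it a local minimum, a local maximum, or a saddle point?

The mixed partial ∂²E/∂p∂q is 0, so the Hessian at any point is diag(E_pp, E_qq) = diag(12(-3p^2 - 10p + 2), -4(3q^2 + 12q + 11)).
At (2, -2): H = diag(-360, 4).
The eigenvalues have opposite signs, so H is indefinite: a saddle point.

saddle point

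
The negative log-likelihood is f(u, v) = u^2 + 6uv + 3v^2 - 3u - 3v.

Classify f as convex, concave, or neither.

neither

f is quadratic, so its Hessian is the constant matrix H = [[2, 6], [6, 6]].
det(H) = -24, tr(H) = 8.
det(H) < 0, so H is indefinite: neither convex nor concave.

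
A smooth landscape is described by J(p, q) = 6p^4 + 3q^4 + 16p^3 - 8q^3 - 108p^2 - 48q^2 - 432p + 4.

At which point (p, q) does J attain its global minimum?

(3, 4)

J(p,q) separates as A(p) + B(q) + 4, so its minimum is min A + min B + 4.
A'(p) = 24(p - 3)(p + 2)(p + 3) vanishes at p ∈ {-3, -2, 3}; B'(q) = 12q(q - 4)(q + 2) vanishes at q ∈ {-2, 0, 4}.
Local minima of A (where A''>0): A(-3)=378, A(3)=-1350. Local minima of B: B(-2)=-80, B(4)=-512.
So the global minimum of J is A(3) + B(4) + 4 = -1350 − 512 + 4 = -1858, attained at (3, 4).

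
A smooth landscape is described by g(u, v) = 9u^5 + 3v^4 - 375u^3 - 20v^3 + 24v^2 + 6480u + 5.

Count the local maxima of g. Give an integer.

g separates as a function of u plus a function of v, so ∇g=0 decouples.
∂g/∂u = 45(u - 4)(u - 3)(u + 3)(u + 4) = 0 at u ∈ {-4, -3, 3, 4}; ∂g/∂v = 12v(v - 4)(v - 1) = 0 at v ∈ {0, 1, 4}.
The Hessian is diagonal: diag(g_uu, g_vv). Second derivatives: g_uu(-4)=-2520, g_uu(-3)=1890, g_uu(3)=-1890, g_uu(4)=2520; g_vv(0)=48, g_vv(1)=-36, g_vv(4)=144.
Local maxima occur where both diagonal entries negative: (-4, 1), (3, 1). Count: 2.

2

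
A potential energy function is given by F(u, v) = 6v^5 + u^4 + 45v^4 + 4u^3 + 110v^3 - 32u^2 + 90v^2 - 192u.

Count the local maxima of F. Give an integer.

2

F separates as a function of u plus a function of v, so ∇F=0 decouples.
∂F/∂u = 4(u - 4)(u + 3)(u + 4) = 0 at u ∈ {-4, -3, 4}; ∂F/∂v = 30v(v + 1)(v + 2)(v + 3) = 0 at v ∈ {-3, -2, -1, 0}.
The Hessian is diagonal: diag(F_uu, F_vv). Second derivatives: F_uu(-4)=32, F_uu(-3)=-28, F_uu(4)=224; F_vv(-3)=-180, F_vv(-2)=60, F_vv(-1)=-60, F_vv(0)=180.
Local maxima occur where both diagonal entries negative: (-3, -3), (-3, -1). Count: 2.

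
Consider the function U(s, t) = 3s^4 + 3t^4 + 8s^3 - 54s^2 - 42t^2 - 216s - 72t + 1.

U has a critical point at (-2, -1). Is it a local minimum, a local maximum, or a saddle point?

local maximum

The mixed partial ∂²U/∂s∂t is 0, so the Hessian at any point is diag(U_ss, U_tt) = diag(12(3s^2 + 4s - 9), 12(3t^2 - 7)).
At (-2, -1): H = diag(-60, -48).
Both eigenvalues are negative, so H is negative definite: a local maximum.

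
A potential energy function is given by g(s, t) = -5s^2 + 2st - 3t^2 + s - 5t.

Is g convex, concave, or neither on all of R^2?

g is quadratic, so its Hessian is the constant matrix H = [[-10, 2], [2, -6]].
det(H) = 56, tr(H) = -16.
det(H) > 0 and tr(H) < 0, so H is negative definite everywhere: concave.

concave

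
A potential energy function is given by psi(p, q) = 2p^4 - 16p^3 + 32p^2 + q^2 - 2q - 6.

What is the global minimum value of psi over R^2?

-7

psi(p,q) separates as A(p) + B(q) − 6, so its minimum is min A + min B − 6.
A'(p) = 8p(p - 4)(p - 2) vanishes at p ∈ {0, 2, 4}; B'(q) = 2q - 2 vanishes at q ∈ {1}.
Local minima of A (where A''>0): A(0)=0, A(4)=0. Local minima of B: B(1)=-1.
So the global minimum of psi is A(0) + B(1) − 6 = 0 − 1 − 6 = -7, attained at (0, 1).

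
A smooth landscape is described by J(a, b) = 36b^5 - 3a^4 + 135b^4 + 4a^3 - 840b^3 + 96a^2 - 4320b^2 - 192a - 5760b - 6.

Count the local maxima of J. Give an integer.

4

J separates as a function of a plus a function of b, so ∇J=0 decouples.
∂J/∂a = -12(a - 4)(a - 1)(a + 4) = 0 at a ∈ {-4, 1, 4}; ∂J/∂b = 180(b - 4)(b + 1)(b + 2)(b + 4) = 0 at b ∈ {-4, -2, -1, 4}.
The Hessian is diagonal: diag(J_aa, J_bb). Second derivatives: J_aa(-4)=-480, J_aa(1)=180, J_aa(4)=-288; J_bb(-4)=-8640, J_bb(-2)=2160, J_bb(-1)=-2700, J_bb(4)=43200.
Local maxima occur where both diagonal entries negative: (-4, -4), (-4, -1), (4, -4), (4, -1). Count: 4.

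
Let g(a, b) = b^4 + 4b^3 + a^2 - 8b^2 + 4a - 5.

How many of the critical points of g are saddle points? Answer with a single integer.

1

g separates as a function of a plus a function of b, so ∇g=0 decouples.
∂g/∂a = 2(a + 2) = 0 at a ∈ {-2}; ∂g/∂b = 4b(b - 1)(b + 4) = 0 at b ∈ {-4, 0, 1}.
The Hessian is diagonal: diag(g_aa, g_bb). Second derivatives: g_aa(-2)=2; g_bb(-4)=80, g_bb(0)=-16, g_bb(1)=20.
Saddle points occur where the two diagonal entries have opposite signs: (-2, 0). Count: 1.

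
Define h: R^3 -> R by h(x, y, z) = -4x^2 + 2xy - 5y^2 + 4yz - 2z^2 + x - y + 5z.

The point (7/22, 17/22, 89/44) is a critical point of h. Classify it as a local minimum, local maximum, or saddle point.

The Hessian is constant: H = [[-8, 2, 0], [2, -10, 4], [0, 4, -4]].
Leading principal minors: Δ₁ = -8, Δ₂ = 76, Δ₃ = -176.
The minors alternate sign starting negative (−, +, −), so H is negative definite: a local maximum.

local maximum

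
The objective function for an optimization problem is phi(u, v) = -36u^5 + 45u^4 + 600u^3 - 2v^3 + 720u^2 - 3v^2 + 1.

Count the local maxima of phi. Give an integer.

2

phi separates as a function of u plus a function of v, so ∇phi=0 decouples.
∂phi/∂u = -180u(u - 4)(u + 1)(u + 2) = 0 at u ∈ {-2, -1, 0, 4}; ∂phi/∂v = -6v(v + 1) = 0 at v ∈ {-1, 0}.
The Hessian is diagonal: diag(phi_uu, phi_vv). Second derivatives: phi_uu(-2)=2160, phi_uu(-1)=-900, phi_uu(0)=1440, phi_uu(4)=-21600; phi_vv(-1)=6, phi_vv(0)=-6.
Local maxima occur where both diagonal entries negative: (-1, 0), (4, 0). Count: 2.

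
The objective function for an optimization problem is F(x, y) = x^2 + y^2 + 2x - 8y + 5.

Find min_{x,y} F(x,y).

F(x,y) separates as P(x) + Q(y) + 5, so its minimum is min P + min Q + 5.
P'(x) = 2x + 2 vanishes at x ∈ {-1}; Q'(y) = 2y - 8 vanishes at y ∈ {4}.
Local minima of P (where P''>0): P(-1)=-1. Local minima of Q: Q(4)=-16.
So the global minimum of F is P(-1) + Q(4) + 5 = -1 − 16 + 5 = -12, attained at (-1, 4).

-12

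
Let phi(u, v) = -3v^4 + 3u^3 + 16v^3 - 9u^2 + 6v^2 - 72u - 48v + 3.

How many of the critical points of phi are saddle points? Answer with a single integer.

phi separates as a function of u plus a function of v, so ∇phi=0 decouples.
∂phi/∂u = 9(u - 4)(u + 2) = 0 at u ∈ {-2, 4}; ∂phi/∂v = -12(v - 4)(v - 1)(v + 1) = 0 at v ∈ {-1, 1, 4}.
The Hessian is diagonal: diag(phi_uu, phi_vv). Second derivatives: phi_uu(-2)=-54, phi_uu(4)=54; phi_vv(-1)=-120, phi_vv(1)=72, phi_vv(4)=-180.
Saddle points occur where the two diagonal entries have opposite signs: (-2, 1), (4, -1), (4, 4). Count: 3.

3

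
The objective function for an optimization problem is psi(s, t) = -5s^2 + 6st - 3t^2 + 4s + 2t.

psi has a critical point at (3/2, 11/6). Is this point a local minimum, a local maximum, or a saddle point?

The Hessian of psi is constant: H = [[-10, 6], [6, -6]].
det(H) = (-10)·(-6) − 6² = 24.
det(H) > 0 and tr(H) = -16 < 0, so H is negative definite and the point is a local maximum.

local maximum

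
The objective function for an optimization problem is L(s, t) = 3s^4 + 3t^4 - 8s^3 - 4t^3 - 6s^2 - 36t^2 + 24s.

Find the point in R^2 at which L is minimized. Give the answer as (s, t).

L(s,t) separates as P(s) + Q(t), so its minimum is min P + min Q.
P'(s) = 12(s - 2)(s - 1)(s + 1) vanishes at s ∈ {-1, 1, 2}; Q'(t) = 12t(t - 3)(t + 2) vanishes at t ∈ {-2, 0, 3}.
Local minima of P (where P''>0): P(-1)=-19, P(2)=8. Local minima of Q: Q(-2)=-64, Q(3)=-189.
So the global minimum of L is P(-1) + Q(3) = -19 − 189 = -208, attained at (-1, 3).

(-1, 3)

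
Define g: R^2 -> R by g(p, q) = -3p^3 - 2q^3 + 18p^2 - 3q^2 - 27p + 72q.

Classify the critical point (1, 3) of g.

saddle point

The mixed partial ∂²g/∂p∂q is 0, so the Hessian at any point is diag(g_pp, g_qq) = diag(18(-p + 2), -6(2q + 1)).
At (1, 3): H = diag(18, -42).
The eigenvalues have opposite signs, so H is indefinite: a saddle point.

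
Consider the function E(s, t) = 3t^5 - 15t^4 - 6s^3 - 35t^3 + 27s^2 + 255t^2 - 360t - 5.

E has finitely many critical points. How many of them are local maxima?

2

E separates as a function of s plus a function of t, so ∇E=0 decouples.
∂E/∂s = -18s(s - 3) = 0 at s ∈ {0, 3}; ∂E/∂t = 15(t - 4)(t - 2)(t - 1)(t + 3) = 0 at t ∈ {-3, 1, 2, 4}.
The Hessian is diagonal: diag(E_ss, E_tt). Second derivatives: E_ss(0)=54, E_ss(3)=-54; E_tt(-3)=-2100, E_tt(1)=180, E_tt(2)=-150, E_tt(4)=630.
Local maxima occur where both diagonal entries negative: (3, -3), (3, 2). Count: 2.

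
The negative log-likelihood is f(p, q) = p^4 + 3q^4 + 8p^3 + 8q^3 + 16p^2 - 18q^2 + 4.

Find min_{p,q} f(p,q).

-131

f(p,q) separates as A(p) + B(q) + 4, so its minimum is min A + min B + 4.
A'(p) = 4p(p + 2)(p + 4) vanishes at p ∈ {-4, -2, 0}; B'(q) = 12q(q - 1)(q + 3) vanishes at q ∈ {-3, 0, 1}.
Local minima of A (where A''>0): A(-4)=0, A(0)=0. Local minima of B: B(-3)=-135, B(1)=-7.
So the global minimum of f is A(-4) + B(-3) + 4 = 0 − 135 + 4 = -131, attained at (-4, -3).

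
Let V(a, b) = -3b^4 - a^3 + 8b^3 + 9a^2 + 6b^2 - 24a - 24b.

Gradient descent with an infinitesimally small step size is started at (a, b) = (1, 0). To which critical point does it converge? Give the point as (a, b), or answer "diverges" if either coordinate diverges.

(2, 1)

V is separable, so gradient descent decouples: a follows -∂V/∂a, b follows -∂V/∂b.
∂V/∂a = -3(a - 4)(a - 2); at a=1 this is -9, so a increases.
∂V/∂b = -12(b - 2)(b - 1)(b + 1); at b=0 this is -24, so b increases.
a converges to its nearest critical value 2 (a local min of the a-part); b converges to 1. The iterate converges to (2, 1).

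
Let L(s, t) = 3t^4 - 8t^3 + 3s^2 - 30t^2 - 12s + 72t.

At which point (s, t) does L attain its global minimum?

(2, -2)

L(s,t) separates as P(s) + Q(t), so its minimum is min P + min Q.
P'(s) = 6s - 12 vanishes at s ∈ {2}; Q'(t) = 12(t - 3)(t - 1)(t + 2) vanishes at t ∈ {-2, 1, 3}.
Local minima of P (where P''>0): P(2)=-12. Local minima of Q: Q(-2)=-152, Q(3)=-27.
So the global minimum of L is P(2) + Q(-2) = -12 − 152 = -164, attained at (2, -2).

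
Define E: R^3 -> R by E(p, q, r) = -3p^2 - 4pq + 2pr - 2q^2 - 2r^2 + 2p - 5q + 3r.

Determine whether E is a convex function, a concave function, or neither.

concave

E is quadratic, so its Hessian is the constant matrix H = [[-6, -4, 2], [-4, -4, 0], [2, 0, -4]].
Leading principal minors: -6, 8, -16.
Signs alternate −, +, − ⇒ H ≺ 0 ⇒ concave.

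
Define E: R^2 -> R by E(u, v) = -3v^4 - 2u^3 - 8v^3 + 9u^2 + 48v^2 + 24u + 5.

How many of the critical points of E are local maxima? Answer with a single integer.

E separates as a function of u plus a function of v, so ∇E=0 decouples.
∂E/∂u = -6(u - 4)(u + 1) = 0 at u ∈ {-1, 4}; ∂E/∂v = -12v(v - 2)(v + 4) = 0 at v ∈ {-4, 0, 2}.
The Hessian is diagonal: diag(E_uu, E_vv). Second derivatives: E_uu(-1)=30, E_uu(4)=-30; E_vv(-4)=-288, E_vv(0)=96, E_vv(2)=-144.
Local maxima occur where both diagonal entries negative: (4, -4), (4, 2). Count: 2.

2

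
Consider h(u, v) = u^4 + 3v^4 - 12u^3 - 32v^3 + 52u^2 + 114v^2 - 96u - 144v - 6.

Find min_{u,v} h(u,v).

h(u,v) separates as P(u) + Q(v) − 6, so its minimum is min P + min Q − 6.
P'(u) = 4(u - 4)(u - 3)(u - 2) vanishes at u ∈ {2, 3, 4}; Q'(v) = 12(v - 4)(v - 3)(v - 1) vanishes at v ∈ {1, 3, 4}.
Local minima of P (where P''>0): P(2)=-64, P(4)=-64. Local minima of Q: Q(1)=-59, Q(4)=-32.
So the global minimum of h is P(2) + Q(1) − 6 = -64 − 59 − 6 = -129, attained at (2, 1).

-129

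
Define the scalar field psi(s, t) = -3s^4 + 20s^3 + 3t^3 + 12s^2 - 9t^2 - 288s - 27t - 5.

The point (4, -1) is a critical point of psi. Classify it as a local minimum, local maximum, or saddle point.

local maximum

The mixed partial ∂²psi/∂s∂t is 0, so the Hessian at any point is diag(psi_ss, psi_tt) = diag(12(-3s^2 + 10s + 2), 18(t - 1)).
At (4, -1): H = diag(-72, -36).
Both eigenvalues are negative, so H is negative definite: a local maximum.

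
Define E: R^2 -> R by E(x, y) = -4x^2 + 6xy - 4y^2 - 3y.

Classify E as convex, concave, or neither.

E is quadratic, so its Hessian is the constant matrix H = [[-8, 6], [6, -8]].
det(H) = 28, tr(H) = -16.
det(H) > 0 and tr(H) < 0, so H is negative definite everywhere: concave.

concave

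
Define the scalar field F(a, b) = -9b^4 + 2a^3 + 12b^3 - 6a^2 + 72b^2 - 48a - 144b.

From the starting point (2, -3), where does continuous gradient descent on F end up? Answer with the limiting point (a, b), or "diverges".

F is separable, so gradient descent decouples: a follows -∂F/∂a, b follows -∂F/∂b.
∂F/∂a = 6(a - 4)(a + 2); at a=2 this is -48, so a increases.
∂F/∂b = -36(b - 2)(b - 1)(b + 2); at b=-3 this is 720, so b decreases.
The b-coordinate has no critical point in that direction and runs off to infinity.

diverges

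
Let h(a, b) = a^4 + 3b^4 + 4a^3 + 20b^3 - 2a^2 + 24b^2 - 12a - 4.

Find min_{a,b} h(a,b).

h(a,b) separates as P(a) + Q(b) − 4, so its minimum is min P + min Q − 4.
P'(a) = 4(a - 1)(a + 1)(a + 3) vanishes at a ∈ {-3, -1, 1}; Q'(b) = 12b(b + 1)(b + 4) vanishes at b ∈ {-4, -1, 0}.
Local minima of P (where P''>0): P(-3)=-9, P(1)=-9. Local minima of Q: Q(-4)=-128, Q(0)=0.
So the global minimum of h is P(-3) + Q(-4) − 4 = -9 − 128 − 4 = -141, attained at (-3, -4).

-141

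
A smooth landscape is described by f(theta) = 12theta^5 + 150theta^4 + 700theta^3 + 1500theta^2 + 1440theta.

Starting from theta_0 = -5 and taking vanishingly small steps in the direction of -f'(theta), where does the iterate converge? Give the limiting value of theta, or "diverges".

f'(theta) = 60(theta + 1)(theta + 2)(theta + 3)(theta + 4), so f'(-5) = 1440.
Gradient descent moves in the -f' direction, i.e. theta is decreasing.
There is no critical point below theta=-5, and f' keeps the same sign, so the iterate runs off to −∞.

diverges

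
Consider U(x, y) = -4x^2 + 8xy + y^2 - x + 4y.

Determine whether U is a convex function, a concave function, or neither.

neither

U is quadratic, so its Hessian is the constant matrix H = [[-8, 8], [8, 2]].
det(H) = -80, tr(H) = -6.
det(H) < 0, so H is indefinite: neither convex nor concave.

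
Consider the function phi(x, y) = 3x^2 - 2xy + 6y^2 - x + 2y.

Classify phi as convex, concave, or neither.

phi is quadratic, so its Hessian is the constant matrix H = [[6, -2], [-2, 12]].
det(H) = 68, tr(H) = 18.
det(H) > 0 and tr(H) > 0, so H is positive definite everywhere: convex.

convex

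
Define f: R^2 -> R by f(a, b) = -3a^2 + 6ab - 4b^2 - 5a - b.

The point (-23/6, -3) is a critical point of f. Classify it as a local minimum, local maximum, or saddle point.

local maximum

The Hessian of f is constant: H = [[-6, 6], [6, -8]].
det(H) = (-6)·(-8) − 6² = 12.
det(H) > 0 and tr(H) = -14 < 0, so H is negative definite and the point is a local maximum.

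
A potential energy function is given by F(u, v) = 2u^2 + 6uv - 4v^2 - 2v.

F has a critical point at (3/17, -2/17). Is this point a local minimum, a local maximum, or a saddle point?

saddle point

The Hessian of F is constant: H = [[4, 6], [6, -8]].
det(H) = 4·(-8) − 6² = -68.
Since det(H) < 0, H is indefinite and the critical point is a saddle point.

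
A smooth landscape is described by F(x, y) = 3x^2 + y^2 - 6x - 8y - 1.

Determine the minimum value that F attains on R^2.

F(x,y) separates as P(x) + Q(y) − 1, so its minimum is min P + min Q − 1.
P'(x) = 6x - 6 vanishes at x ∈ {1}; Q'(y) = 2y - 8 vanishes at y ∈ {4}.
Local minima of P (where P''>0): P(1)=-3. Local minima of Q: Q(4)=-16.
So the global minimum of F is P(1) + Q(4) − 1 = -3 − 16 − 1 = -20, attained at (1, 4).

-20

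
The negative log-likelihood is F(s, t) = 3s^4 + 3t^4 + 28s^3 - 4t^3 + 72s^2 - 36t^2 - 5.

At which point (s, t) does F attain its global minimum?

F(s,t) separates as P(s) + Q(t) − 5, so its minimum is min P + min Q − 5.
P'(s) = 12s(s + 3)(s + 4) vanishes at s ∈ {-4, -3, 0}; Q'(t) = 12t(t - 3)(t + 2) vanishes at t ∈ {-2, 0, 3}.
Local minima of P (where P''>0): P(-4)=128, P(0)=0. Local minima of Q: Q(-2)=-64, Q(3)=-189.
So the global minimum of F is P(0) + Q(3) − 5 = 0 − 189 − 5 = -194, attained at (0, 3).

(0, 3)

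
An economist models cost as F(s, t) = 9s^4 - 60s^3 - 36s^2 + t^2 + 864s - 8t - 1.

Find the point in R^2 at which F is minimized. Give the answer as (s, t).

F(s,t) separates as P(s) + Q(t) − 1, so its minimum is min P + min Q − 1.
P'(s) = 36(s - 4)(s - 3)(s + 2) vanishes at s ∈ {-2, 3, 4}; Q'(t) = 2(t - 4) vanishes at t ∈ {4}.
Local minima of P (where P''>0): P(-2)=-1248, P(4)=1344. Local minima of Q: Q(4)=-16.
So the global minimum of F is P(-2) + Q(4) − 1 = -1248 − 16 − 1 = -1265, attained at (-2, 4).

(-2, 4)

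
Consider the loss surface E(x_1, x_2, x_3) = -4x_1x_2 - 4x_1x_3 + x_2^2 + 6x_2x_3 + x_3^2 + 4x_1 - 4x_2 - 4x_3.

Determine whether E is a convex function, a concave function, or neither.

neither

E is quadratic, so its Hessian is the constant matrix H = [[0, -4, -4], [-4, 2, 6], [-4, 6, 2]].
Leading principal minors: 0, -16, 128.
Neither pattern holds ⇒ H is indefinite ⇒ neither convex nor concave.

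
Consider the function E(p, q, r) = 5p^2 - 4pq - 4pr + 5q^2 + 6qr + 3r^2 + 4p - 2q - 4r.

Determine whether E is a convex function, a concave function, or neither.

E is quadratic, so its Hessian is the constant matrix H = [[10, -4, -4], [-4, 10, 6], [-4, 6, 6]].
Leading principal minors: 10, 84, 176.
All positive ⇒ H ≻ 0 ⇒ convex.

convex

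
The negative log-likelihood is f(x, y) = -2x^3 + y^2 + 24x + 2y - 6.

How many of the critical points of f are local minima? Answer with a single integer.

1

f separates as a function of x plus a function of y, so ∇f=0 decouples.
∂f/∂x = -6(x - 2)(x + 2) = 0 at x ∈ {-2, 2}; ∂f/∂y = 2(y + 1) = 0 at y ∈ {-1}.
The Hessian is diagonal: diag(f_xx, f_yy). Second derivatives: f_xx(-2)=24, f_xx(2)=-24; f_yy(-1)=2.
Local minima occur where both diagonal entries positive: (-2, -1). Count: 1.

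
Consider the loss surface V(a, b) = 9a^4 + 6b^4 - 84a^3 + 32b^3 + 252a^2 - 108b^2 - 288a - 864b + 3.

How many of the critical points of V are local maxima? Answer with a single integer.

1

V separates as a function of a plus a function of b, so ∇V=0 decouples.
∂V/∂a = 36(a - 4)(a - 2)(a - 1) = 0 at a ∈ {1, 2, 4}; ∂V/∂b = 24(b - 3)(b + 3)(b + 4) = 0 at b ∈ {-4, -3, 3}.
The Hessian is diagonal: diag(V_aa, V_bb). Second derivatives: V_aa(1)=108, V_aa(2)=-72, V_aa(4)=216; V_bb(-4)=168, V_bb(-3)=-144, V_bb(3)=1008.
Local maxima occur where both diagonal entries negative: (2, -3). Count: 1.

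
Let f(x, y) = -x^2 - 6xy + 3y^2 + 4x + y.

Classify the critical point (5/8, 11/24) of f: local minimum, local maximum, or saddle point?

The Hessian of f is constant: H = [[-2, -6], [-6, 6]].
det(H) = (-2)·6 − (-6)² = -48.
Since det(H) < 0, H is indefinite and the critical point is a saddle point.

saddle point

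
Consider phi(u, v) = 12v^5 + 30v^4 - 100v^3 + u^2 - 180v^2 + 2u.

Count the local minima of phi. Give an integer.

2

phi separates as a function of u plus a function of v, so ∇phi=0 decouples.
∂phi/∂u = 2(u + 1) = 0 at u ∈ {-1}; ∂phi/∂v = 60v(v - 2)(v + 1)(v + 3) = 0 at v ∈ {-3, -1, 0, 2}.
The Hessian is diagonal: diag(phi_uu, phi_vv). Second derivatives: phi_uu(-1)=2; phi_vv(-3)=-1800, phi_vv(-1)=360, phi_vv(0)=-360, phi_vv(2)=1800.
Local minima occur where both diagonal entries positive: (-1, -1), (-1, 2). Count: 2.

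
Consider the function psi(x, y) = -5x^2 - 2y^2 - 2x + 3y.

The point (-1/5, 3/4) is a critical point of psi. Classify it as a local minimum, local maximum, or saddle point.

The Hessian of psi is constant: H = [[-10, 0], [0, -4]].
det(H) = (-10)·(-4) − 0² = 40.
det(H) > 0 and tr(H) = -14 < 0, so H is negative definite and the point is a local maximum.

local maximum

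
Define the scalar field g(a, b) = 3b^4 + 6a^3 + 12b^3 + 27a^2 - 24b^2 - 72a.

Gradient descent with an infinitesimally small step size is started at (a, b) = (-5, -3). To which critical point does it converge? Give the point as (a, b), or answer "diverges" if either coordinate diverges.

g is separable, so gradient descent decouples: a follows -∂g/∂a, b follows -∂g/∂b.
∂g/∂a = 18(a - 1)(a + 4); at a=-5 this is 108, so a decreases.
∂g/∂b = 12b(b - 1)(b + 4); at b=-3 this is 144, so b decreases.
The a-coordinate has no critical point in that direction and runs off to infinity.

diverges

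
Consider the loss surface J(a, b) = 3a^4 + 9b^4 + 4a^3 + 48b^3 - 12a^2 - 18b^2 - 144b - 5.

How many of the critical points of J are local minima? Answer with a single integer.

4

J separates as a function of a plus a function of b, so ∇J=0 decouples.
∂J/∂a = 12a(a - 1)(a + 2) = 0 at a ∈ {-2, 0, 1}; ∂J/∂b = 36(b - 1)(b + 1)(b + 4) = 0 at b ∈ {-4, -1, 1}.
The Hessian is diagonal: diag(J_aa, J_bb). Second derivatives: J_aa(-2)=72, J_aa(0)=-24, J_aa(1)=36; J_bb(-4)=540, J_bb(-1)=-216, J_bb(1)=360.
Local minima occur where both diagonal entries positive: (-2, -4), (-2, 1), (1, -4), (1, 1). Count: 4.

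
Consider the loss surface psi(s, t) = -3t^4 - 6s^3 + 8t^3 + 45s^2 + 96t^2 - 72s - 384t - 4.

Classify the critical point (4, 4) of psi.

The mixed partial ∂²psi/∂s∂t is 0, so the Hessian at any point is diag(psi_ss, psi_tt) = diag(18(-2s + 5), 12(-3t^2 + 4t + 16)).
At (4, 4): H = diag(-54, -192).
Both eigenvalues are negative, so H is negative definite: a local maximum.

local maximum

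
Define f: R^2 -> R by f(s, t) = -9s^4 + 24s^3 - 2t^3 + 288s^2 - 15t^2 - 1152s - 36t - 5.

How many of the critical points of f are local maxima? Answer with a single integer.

f separates as a function of s plus a function of t, so ∇f=0 decouples.
∂f/∂s = -36(s - 4)(s - 2)(s + 4) = 0 at s ∈ {-4, 2, 4}; ∂f/∂t = -6(t + 2)(t + 3) = 0 at t ∈ {-3, -2}.
The Hessian is diagonal: diag(f_ss, f_tt). Second derivatives: f_ss(-4)=-1728, f_ss(2)=432, f_ss(4)=-576; f_tt(-3)=6, f_tt(-2)=-6.
Local maxima occur where both diagonal entries negative: (-4, -2), (4, -2). Count: 2.

2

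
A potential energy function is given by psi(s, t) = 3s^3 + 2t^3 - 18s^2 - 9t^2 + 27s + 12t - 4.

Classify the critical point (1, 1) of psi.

The mixed partial ∂²psi/∂s∂t is 0, so the Hessian at any point is diag(psi_ss, psi_tt) = diag(18(s - 2), 6(2t - 3)).
At (1, 1): H = diag(-18, -6).
Both eigenvalues are negative, so H is negative definite: a local maximum.

local maximum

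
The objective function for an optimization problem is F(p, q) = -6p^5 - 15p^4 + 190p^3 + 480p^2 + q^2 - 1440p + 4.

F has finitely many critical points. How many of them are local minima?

2

F separates as a function of p plus a function of q, so ∇F=0 decouples.
∂F/∂p = -30(p - 4)(p - 1)(p + 3)(p + 4) = 0 at p ∈ {-4, -3, 1, 4}; ∂F/∂q = 2q = 0 at q ∈ {0}.
The Hessian is diagonal: diag(F_pp, F_qq). Second derivatives: F_pp(-4)=1200, F_pp(-3)=-840, F_pp(1)=1800, F_pp(4)=-5040; F_qq(0)=2.
Local minima occur where both diagonal entries positive: (-4, 0), (1, 0). Count: 2.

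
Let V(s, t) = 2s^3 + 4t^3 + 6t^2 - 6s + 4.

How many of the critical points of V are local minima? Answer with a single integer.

1

V separates as a function of s plus a function of t, so ∇V=0 decouples.
∂V/∂s = 6(s - 1)(s + 1) = 0 at s ∈ {-1, 1}; ∂V/∂t = 12t(t + 1) = 0 at t ∈ {-1, 0}.
The Hessian is diagonal: diag(V_ss, V_tt). Second derivatives: V_ss(-1)=-12, V_ss(1)=12; V_tt(-1)=-12, V_tt(0)=12.
Local minima occur where both diagonal entries positive: (1, 0). Count: 1.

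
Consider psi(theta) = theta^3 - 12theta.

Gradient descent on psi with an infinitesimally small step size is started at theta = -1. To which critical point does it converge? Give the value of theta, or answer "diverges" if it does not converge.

psi'(theta) = 3(theta - 2)(theta + 2), so psi'(-1) = -9.
Gradient descent moves in the -psi' direction, i.e. theta is increasing.
The nearest critical point in that direction is theta = 2, where psi'' = 12 > 0 (a local minimum). The iterate converges there.

2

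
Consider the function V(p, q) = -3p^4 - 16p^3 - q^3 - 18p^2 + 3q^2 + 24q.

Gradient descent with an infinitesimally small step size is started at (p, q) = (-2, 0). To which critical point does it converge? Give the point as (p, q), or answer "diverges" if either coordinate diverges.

V is separable, so gradient descent decouples: p follows -∂V/∂p, q follows -∂V/∂q.
∂V/∂p = -12p(p + 1)(p + 3); at p=-2 this is -24, so p increases.
∂V/∂q = -3(q - 4)(q + 2); at q=0 this is 24, so q decreases.
p converges to its nearest critical value -1 (a local min of the p-part); q converges to -2. The iterate converges to (-1, -2).

(-1, -2)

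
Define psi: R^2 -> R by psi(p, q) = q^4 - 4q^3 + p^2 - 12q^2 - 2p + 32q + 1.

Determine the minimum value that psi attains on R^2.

psi(p,q) separates as A(p) + B(q) + 1, so its minimum is min A + min B + 1.
A'(p) = 2p - 2 vanishes at p ∈ {1}; B'(q) = 4(q - 4)(q - 1)(q + 2) vanishes at q ∈ {-2, 1, 4}.
Local minima of A (where A''>0): A(1)=-1. Local minima of B: B(-2)=-64, B(4)=-64.
So the global minimum of psi is A(1) + B(-2) + 1 = -1 − 64 + 1 = -64, attained at (1, -2).

-64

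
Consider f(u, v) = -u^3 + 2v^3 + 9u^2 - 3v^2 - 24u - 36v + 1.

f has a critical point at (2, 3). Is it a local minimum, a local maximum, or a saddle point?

local minimum

The mixed partial ∂²f/∂u∂v is 0, so the Hessian at any point is diag(f_uu, f_vv) = diag(6(-u + 3), 6(2v - 1)).
At (2, 3): H = diag(6, 30).
Both eigenvalues are positive, so H is positive definite: a local minimum.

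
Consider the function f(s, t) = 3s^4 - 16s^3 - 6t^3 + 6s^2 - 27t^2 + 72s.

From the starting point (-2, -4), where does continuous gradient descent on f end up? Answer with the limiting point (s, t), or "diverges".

(-1, -3)

f is separable, so gradient descent decouples: s follows -∂f/∂s, t follows -∂f/∂t.
∂f/∂s = 12(s - 3)(s - 2)(s + 1); at s=-2 this is -240, so s increases.
∂f/∂t = -18t(t + 3); at t=-4 this is -72, so t increases.
s converges to its nearest critical value -1 (a local min of the s-part); t converges to -3. The iterate converges to (-1, -3).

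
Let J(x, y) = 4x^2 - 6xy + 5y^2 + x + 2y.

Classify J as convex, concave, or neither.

J is quadratic, so its Hessian is the constant matrix H = [[8, -6], [-6, 10]].
det(H) = 44, tr(H) = 18.
det(H) > 0 and tr(H) > 0, so H is positive definite everywhere: convex.

convex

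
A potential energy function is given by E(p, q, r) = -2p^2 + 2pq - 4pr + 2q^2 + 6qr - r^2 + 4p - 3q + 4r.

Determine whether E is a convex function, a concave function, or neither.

neither

E is quadratic, so its Hessian is the constant matrix H = [[-4, 2, -4], [2, 4, 6], [-4, 6, -2]].
Leading principal minors: -4, -20, 24.
Neither pattern holds ⇒ H is indefinite ⇒ neither convex nor concave.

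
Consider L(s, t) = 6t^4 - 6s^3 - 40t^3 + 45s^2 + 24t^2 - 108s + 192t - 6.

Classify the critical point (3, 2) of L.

The mixed partial ∂²L/∂s∂t is 0, so the Hessian at any point is diag(L_ss, L_tt) = diag(18(-2s + 5), 24(3t^2 - 10t + 2)).
At (3, 2): H = diag(-18, -144).
Both eigenvalues are negative, so H is negative definite: a local maximum.

local maximum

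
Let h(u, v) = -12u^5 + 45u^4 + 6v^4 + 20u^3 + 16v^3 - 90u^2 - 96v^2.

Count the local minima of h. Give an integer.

4

h separates as a function of u plus a function of v, so ∇h=0 decouples.
∂h/∂u = -60u(u - 3)(u - 1)(u + 1) = 0 at u ∈ {-1, 0, 1, 3}; ∂h/∂v = 24v(v - 2)(v + 4) = 0 at v ∈ {-4, 0, 2}.
The Hessian is diagonal: diag(h_uu, h_vv). Second derivatives: h_uu(-1)=480, h_uu(0)=-180, h_uu(1)=240, h_uu(3)=-1440; h_vv(-4)=576, h_vv(0)=-192, h_vv(2)=288.
Local minima occur where both diagonal entries positive: (-1, -4), (-1, 2), (1, -4), (1, 2). Count: 4.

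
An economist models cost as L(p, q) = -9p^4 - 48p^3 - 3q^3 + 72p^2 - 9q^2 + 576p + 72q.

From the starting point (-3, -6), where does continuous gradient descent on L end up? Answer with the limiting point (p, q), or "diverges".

(-2, -4)

L is separable, so gradient descent decouples: p follows -∂L/∂p, q follows -∂L/∂q.
∂L/∂p = -36(p - 2)(p + 2)(p + 4); at p=-3 this is -180, so p increases.
∂L/∂q = -9(q - 2)(q + 4); at q=-6 this is -144, so q increases.
p converges to its nearest critical value -2 (a local min of the p-part); q converges to -4. The iterate converges to (-2, -4).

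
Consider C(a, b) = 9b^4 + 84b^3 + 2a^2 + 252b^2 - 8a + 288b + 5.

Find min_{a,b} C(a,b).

C(a,b) separates as P(a) + Q(b) + 5, so its minimum is min P + min Q + 5.
P'(a) = 4a - 8 vanishes at a ∈ {2}; Q'(b) = 36(b + 1)(b + 2)(b + 4) vanishes at b ∈ {-4, -2, -1}.
Local minima of P (where P''>0): P(2)=-8. Local minima of Q: Q(-4)=-192, Q(-1)=-111.
So the global minimum of C is P(2) + Q(-4) + 5 = -8 − 192 + 5 = -195, attained at (2, -4).

-195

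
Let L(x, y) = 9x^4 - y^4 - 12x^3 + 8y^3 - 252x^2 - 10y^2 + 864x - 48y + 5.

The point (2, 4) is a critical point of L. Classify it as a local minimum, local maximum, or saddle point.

local maximum

The mixed partial ∂²L/∂x∂y is 0, so the Hessian at any point is diag(L_xx, L_yy) = diag(36(3x^2 - 2x - 14), 4(-3y^2 + 12y - 5)).
At (2, 4): H = diag(-216, -20).
Both eigenvalues are negative, so H is negative definite: a local maximum.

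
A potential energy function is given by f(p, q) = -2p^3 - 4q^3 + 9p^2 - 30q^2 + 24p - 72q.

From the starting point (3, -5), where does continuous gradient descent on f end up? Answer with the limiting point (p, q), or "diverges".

f is separable, so gradient descent decouples: p follows -∂f/∂p, q follows -∂f/∂q.
∂f/∂p = -6(p - 4)(p + 1); at p=3 this is 24, so p decreases.
∂f/∂q = -12(q + 2)(q + 3); at q=-5 this is -72, so q increases.
p converges to its nearest critical value -1 (a local min of the p-part); q converges to -3. The iterate converges to (-1, -3).

(-1, -3)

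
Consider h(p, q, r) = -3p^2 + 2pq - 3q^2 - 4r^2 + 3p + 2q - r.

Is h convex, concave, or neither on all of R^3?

h is quadratic, so its Hessian is the constant matrix H = [[-6, 2, 0], [2, -6, 0], [0, 0, -8]].
Leading principal minors: -6, 32, -256.
Signs alternate −, +, − ⇒ H ≺ 0 ⇒ concave.

concave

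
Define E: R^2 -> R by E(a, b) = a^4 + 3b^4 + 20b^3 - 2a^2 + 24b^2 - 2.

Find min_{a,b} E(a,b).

-131

E(a,b) separates as P(a) + Q(b) − 2, so its minimum is min P + min Q − 2.
P'(a) = 4a(a - 1)(a + 1) vanishes at a ∈ {-1, 0, 1}; Q'(b) = 12b(b + 1)(b + 4) vanishes at b ∈ {-4, -1, 0}.
Local minima of P (where P''>0): P(-1)=-1, P(1)=-1. Local minima of Q: Q(-4)=-128, Q(0)=0.
So the global minimum of E is P(-1) + Q(-4) − 2 = -1 − 128 − 2 = -131, attained at (-1, -4).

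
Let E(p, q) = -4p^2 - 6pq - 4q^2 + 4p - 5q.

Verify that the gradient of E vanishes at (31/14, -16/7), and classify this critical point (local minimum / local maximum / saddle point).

∇E = (-8p - 6q + 4, -6p - 8q - 5); substituting (31/14, -16/7) gives ∇E = (0, 0), so (31/14, -16/7) is indeed a critical point.
The Hessian of E is constant: H = [[-8, -6], [-6, -8]].
det(H) = (-8)·(-8) − (-6)² = 28.
det(H) > 0 and tr(H) = -16 < 0, so H is negative definite and the point is a local maximum.

local maximum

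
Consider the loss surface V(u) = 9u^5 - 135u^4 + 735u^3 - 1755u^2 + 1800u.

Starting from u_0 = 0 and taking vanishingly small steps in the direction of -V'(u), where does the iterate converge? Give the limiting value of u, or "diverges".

V'(u) = 45(u - 5)(u - 4)(u - 2)(u - 1), so V'(0) = 1800.
Gradient descent moves in the -V' direction, i.e. u is decreasing.
There is no critical point below u=0, and V' keeps the same sign, so the iterate runs off to −∞.

diverges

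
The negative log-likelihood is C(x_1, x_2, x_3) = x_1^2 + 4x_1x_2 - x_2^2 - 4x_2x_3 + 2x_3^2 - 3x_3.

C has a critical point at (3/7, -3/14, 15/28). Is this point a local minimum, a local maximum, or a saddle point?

saddle point

The Hessian is constant: H = [[2, 4, 0], [4, -2, -4], [0, -4, 4]].
Leading principal minors: Δ₁ = 2, Δ₂ = -20, Δ₃ = -112.
The minors fit neither the all-positive nor the alternating-sign pattern, so H is indefinite: a saddle point.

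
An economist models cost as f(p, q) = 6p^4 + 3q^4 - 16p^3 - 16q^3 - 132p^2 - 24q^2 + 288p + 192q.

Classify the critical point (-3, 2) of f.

The mixed partial ∂²f/∂p∂q is 0, so the Hessian at any point is diag(f_pp, f_qq) = diag(24(3p^2 - 4p - 11), 12(3q^2 - 8q - 4)).
At (-3, 2): H = diag(672, -96).
The eigenvalues have opposite signs, so H is indefinite: a saddle point.

saddle point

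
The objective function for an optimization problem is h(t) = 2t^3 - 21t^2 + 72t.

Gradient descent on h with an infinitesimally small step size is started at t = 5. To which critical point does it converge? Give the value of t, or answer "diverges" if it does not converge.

h'(t) = 6(t - 4)(t - 3), so h'(5) = 12.
Gradient descent moves in the -h' direction, i.e. t is decreasing.
The nearest critical point in that direction is t = 4, where h'' = 6 > 0 (a local minimum). The iterate converges there.

4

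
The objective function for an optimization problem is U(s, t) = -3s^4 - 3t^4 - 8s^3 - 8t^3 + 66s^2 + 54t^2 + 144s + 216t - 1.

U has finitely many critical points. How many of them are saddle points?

4

U separates as a function of s plus a function of t, so ∇U=0 decouples.
∂U/∂s = -12(s - 3)(s + 1)(s + 4) = 0 at s ∈ {-4, -1, 3}; ∂U/∂t = -12(t - 3)(t + 2)(t + 3) = 0 at t ∈ {-3, -2, 3}.
The Hessian is diagonal: diag(U_ss, U_tt). Second derivatives: U_ss(-4)=-252, U_ss(-1)=144, U_ss(3)=-336; U_tt(-3)=-72, U_tt(-2)=60, U_tt(3)=-360.
Saddle points occur where the two diagonal entries have opposite signs: (-4, -2), (-1, -3), (-1, 3), (3, -2). Count: 4.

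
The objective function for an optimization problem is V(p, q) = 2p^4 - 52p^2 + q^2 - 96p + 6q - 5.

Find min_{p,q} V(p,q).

V(p,q) separates as A(p) + B(q) − 5, so its minimum is min A + min B − 5.
A'(p) = 8(p - 4)(p + 1)(p + 3) vanishes at p ∈ {-3, -1, 4}; B'(q) = 2q + 6 vanishes at q ∈ {-3}.
Local minima of A (where A''>0): A(-3)=-18, A(4)=-704. Local minima of B: B(-3)=-9.
So the global minimum of V is A(4) + B(-3) − 5 = -704 − 9 − 5 = -718, attained at (4, -3).

-718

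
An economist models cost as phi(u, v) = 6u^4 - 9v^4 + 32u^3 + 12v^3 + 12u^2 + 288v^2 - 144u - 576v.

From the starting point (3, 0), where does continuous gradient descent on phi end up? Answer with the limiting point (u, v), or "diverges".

phi is separable, so gradient descent decouples: u follows -∂phi/∂u, v follows -∂phi/∂v.
∂phi/∂u = 24(u - 1)(u + 2)(u + 3); at u=3 this is 1440, so u decreases.
∂phi/∂v = -36(v - 4)(v - 1)(v + 4); at v=0 this is -576, so v increases.
u converges to its nearest critical value 1 (a local min of the u-part); v converges to 1. The iterate converges to (1, 1).

(1, 1)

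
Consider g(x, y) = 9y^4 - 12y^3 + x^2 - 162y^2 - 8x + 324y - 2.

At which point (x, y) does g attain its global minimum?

g(x,y) separates as P(x) + Q(y) − 2, so its minimum is min P + min Q − 2.
P'(x) = 2x - 8 vanishes at x ∈ {4}; Q'(y) = 36(y - 3)(y - 1)(y + 3) vanishes at y ∈ {-3, 1, 3}.
Local minima of P (where P''>0): P(4)=-16. Local minima of Q: Q(-3)=-1377, Q(3)=-81.
So the global minimum of g is P(4) + Q(-3) − 2 = -16 − 1377 − 2 = -1395, attained at (4, -3).

(4, -3)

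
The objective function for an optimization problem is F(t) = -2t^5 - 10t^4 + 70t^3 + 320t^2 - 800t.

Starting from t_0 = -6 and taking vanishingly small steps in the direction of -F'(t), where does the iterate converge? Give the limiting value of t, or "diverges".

F'(t) = -10(t - 4)(t - 1)(t + 4)(t + 5), so F'(-6) = -1400.
Gradient descent moves in the -F' direction, i.e. t is increasing.
The nearest critical point in that direction is t = -5, where F'' = 540 > 0 (a local minimum). The iterate converges there.

-5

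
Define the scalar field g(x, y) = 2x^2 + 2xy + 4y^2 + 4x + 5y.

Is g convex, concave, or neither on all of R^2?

g is quadratic, so its Hessian is the constant matrix H = [[4, 2], [2, 8]].
det(H) = 28, tr(H) = 12.
det(H) > 0 and tr(H) > 0, so H is positive definite everywhere: convex.

convex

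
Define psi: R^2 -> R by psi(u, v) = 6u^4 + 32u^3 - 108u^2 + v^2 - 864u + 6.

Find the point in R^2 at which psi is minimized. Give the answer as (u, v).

(3, 0)

psi(u,v) separates as P(u) + Q(v) + 6, so its minimum is min P + min Q + 6.
P'(u) = 24(u - 3)(u + 3)(u + 4) vanishes at u ∈ {-4, -3, 3}; Q'(v) = 2v vanishes at v ∈ {0}.
Local minima of P (where P''>0): P(-4)=1216, P(3)=-2214. Local minima of Q: Q(0)=0.
So the global minimum of psi is P(3) + Q(0) + 6 = -2214 + 0 + 6 = -2208, attained at (3, 0).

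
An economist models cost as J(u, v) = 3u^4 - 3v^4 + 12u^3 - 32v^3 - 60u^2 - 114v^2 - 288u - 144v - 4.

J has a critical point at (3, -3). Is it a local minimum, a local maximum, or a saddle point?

The mixed partial ∂²J/∂u∂v is 0, so the Hessian at any point is diag(J_uu, J_vv) = diag(12(3u^2 + 6u - 10), -12(3v^2 + 16v + 19)).
At (3, -3): H = diag(420, 24).
Both eigenvalues are positive, so H is positive definite: a local minimum.

local minimum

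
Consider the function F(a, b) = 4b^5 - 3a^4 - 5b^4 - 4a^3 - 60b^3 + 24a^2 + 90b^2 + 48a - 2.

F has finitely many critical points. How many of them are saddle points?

F separates as a function of a plus a function of b, so ∇F=0 decouples.
∂F/∂a = -12(a - 2)(a + 1)(a + 2) = 0 at a ∈ {-2, -1, 2}; ∂F/∂b = 20b(b - 3)(b - 1)(b + 3) = 0 at b ∈ {-3, 0, 1, 3}.
The Hessian is diagonal: diag(F_aa, F_bb). Second derivatives: F_aa(-2)=-48, F_aa(-1)=36, F_aa(2)=-144; F_bb(-3)=-1440, F_bb(0)=180, F_bb(1)=-160, F_bb(3)=720.
Saddle points occur where the two diagonal entries have opposite signs: (-2, 0), (-2, 3), (-1, -3), (-1, 1), (2, 0), (2, 3). Count: 6.

6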